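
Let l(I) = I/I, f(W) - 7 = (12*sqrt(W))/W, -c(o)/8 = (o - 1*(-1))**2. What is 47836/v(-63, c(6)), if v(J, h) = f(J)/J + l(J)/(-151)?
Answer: -222981295320/571601 - 17178661017*I*sqrt(7)/571601 ≈ -3.901e+5 - 79514.0*I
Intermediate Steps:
c(o) = -8*(1 + o)**2 (c(o) = -8*(o - 1*(-1))**2 = -8*(o + 1)**2 = -8*(1 + o)**2)
f(W) = 7 + 12/sqrt(W) (f(W) = 7 + (12*sqrt(W))/W = 7 + 12/sqrt(W))
l(I) = 1
v(J, h) = -1/151 + (7 + 12/sqrt(J))/J (v(J, h) = (7 + 12/sqrt(J))/J + 1/(-151) = (7 + 12/sqrt(J))/J + 1*(-1/151) = (7 + 12/sqrt(J))/J - 1/151 = -1/151 + (7 + 12/sqrt(J))/J)
47836/v(-63, c(6)) = 47836/(-1/151 + 7/(-63) + 12/(-63)**(3/2)) = 47836/(-1/151 + 7*(-1/63) + 12*(I*sqrt(7)/1323)) = 47836/(-1/151 - 1/9 + 4*I*sqrt(7)/441) = 47836/(-160/1359 + 4*I*sqrt(7)/441)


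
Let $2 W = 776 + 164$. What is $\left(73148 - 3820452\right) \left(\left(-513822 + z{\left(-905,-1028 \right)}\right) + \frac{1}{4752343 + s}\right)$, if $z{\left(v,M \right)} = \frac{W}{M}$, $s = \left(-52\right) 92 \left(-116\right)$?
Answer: $\frac{2626259915484208117004}{1363972759} \approx 1.9254 \cdot 10^{12}$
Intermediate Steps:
$W = 470$ ($W = \frac{776 + 164}{2} = \frac{1}{2} \cdot 940 = 470$)
$s = 554944$ ($s = \left(-4784\right) \left(-116\right) = 554944$)
$z{\left(v,M \right)} = \frac{470}{M}$
$\left(73148 - 3820452\right) \left(\left(-513822 + z{\left(-905,-1028 \right)}\right) + \frac{1}{4752343 + s}\right) = \left(73148 - 3820452\right) \left(\left(-513822 + \frac{470}{-1028}\right) + \frac{1}{4752343 + 554944}\right) = - 3747304 \left(\left(-513822 + 470 \left(- \frac{1}{1028}\right)\right) + \frac{1}{5307287}\right) = - 3747304 \left(\left(-513822 - \frac{235}{514}\right) + \frac{1}{5307287}\right) = - 3747304 \left(- \frac{264104743}{514} + \frac{1}{5307287}\right) = \left(-3747304\right) \left(- \frac{1401679669161727}{2727945518}\right) = \frac{2626259915484208117004}{1363972759}$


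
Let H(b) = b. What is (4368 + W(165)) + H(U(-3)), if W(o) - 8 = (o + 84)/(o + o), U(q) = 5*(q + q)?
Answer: 478143/110 ≈ 4346.8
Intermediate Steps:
U(q) = 10*q (U(q) = 5*(2*q) = 10*q)
W(o) = 8 + (84 + o)/(2*o) (W(o) = 8 + (o + 84)/(o + o) = 8 + (84 + o)/((2*o)) = 8 + (84 + o)*(1/(2*o)) = 8 + (84 + o)/(2*o))
(4368 + W(165)) + H(U(-3)) = (4368 + (17/2 + 42/165)) + 10*(-3) = (4368 + (17/2 + 42*(1/165))) - 30 = (4368 + (17/2 + 14/55)) - 30 = (4368 + 963/110) - 30 = 481443/110 - 30 = 478143/110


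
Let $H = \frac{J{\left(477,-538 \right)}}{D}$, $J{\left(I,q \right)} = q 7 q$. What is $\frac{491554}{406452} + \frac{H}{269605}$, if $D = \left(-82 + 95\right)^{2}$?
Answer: $\frac{1658593641539}{1322805146910} \approx 1.2538$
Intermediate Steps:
$D = 169$ ($D = 13^{2} = 169$)
$J{\left(I,q \right)} = 7 q^{2}$ ($J{\left(I,q \right)} = 7 q q = 7 q^{2}$)
$H = \frac{2026108}{169}$ ($H = \frac{7 \left(-538\right)^{2}}{169} = 7 \cdot 289444 \cdot \frac{1}{169} = 2026108 \cdot \frac{1}{169} = \frac{2026108}{169} \approx 11989.0$)
$\frac{491554}{406452} + \frac{H}{269605} = \frac{491554}{406452} + \frac{2026108}{169 \cdot 269605} = 491554 \cdot \frac{1}{406452} + \frac{2026108}{169} \cdot \frac{1}{269605} = \frac{245777}{203226} + \frac{289444}{6509035} = \frac{1658593641539}{1322805146910}$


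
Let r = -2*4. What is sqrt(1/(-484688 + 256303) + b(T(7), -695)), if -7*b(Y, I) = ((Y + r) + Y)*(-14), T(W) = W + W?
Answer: sqrt(2086388100615)/228385 ≈ 6.3246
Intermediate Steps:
r = -8
T(W) = 2*W
b(Y, I) = -16 + 4*Y (b(Y, I) = -((Y - 8) + Y)*(-14)/7 = -((-8 + Y) + Y)*(-14)/7 = -(-8 + 2*Y)*(-14)/7 = -(112 - 28*Y)/7 = -16 + 4*Y)
sqrt(1/(-484688 + 256303) + b(T(7), -695)) = sqrt(1/(-484688 + 256303) + (-16 + 4*(2*7))) = sqrt(1/(-228385) + (-16 + 4*14)) = sqrt(-1/228385 + (-16 + 56)) = sqrt(-1/228385 + 40) = sqrt(9135399/228385) = sqrt(2086388100615)/228385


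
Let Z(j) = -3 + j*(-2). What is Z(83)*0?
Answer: 0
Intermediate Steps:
Z(j) = -3 - 2*j
Z(83)*0 = (-3 - 2*83)*0 = (-3 - 166)*0 = -169*0 = 0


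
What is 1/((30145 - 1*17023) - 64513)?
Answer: -1/51391 ≈ -1.9459e-5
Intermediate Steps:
1/((30145 - 1*17023) - 64513) = 1/((30145 - 17023) - 64513) = 1/(13122 - 64513) = 1/(-51391) = -1/51391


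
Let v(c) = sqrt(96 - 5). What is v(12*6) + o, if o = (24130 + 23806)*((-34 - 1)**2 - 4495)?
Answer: -156750720 + sqrt(91) ≈ -1.5675e+8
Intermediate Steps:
v(c) = sqrt(91)
o = -156750720 (o = 47936*((-35)**2 - 4495) = 47936*(1225 - 4495) = 47936*(-3270) = -156750720)
v(12*6) + o = sqrt(91) - 156750720 = -156750720 + sqrt(91)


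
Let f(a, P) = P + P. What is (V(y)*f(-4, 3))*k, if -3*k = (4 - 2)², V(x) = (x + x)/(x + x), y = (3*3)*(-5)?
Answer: -8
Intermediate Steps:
f(a, P) = 2*P
y = -45 (y = 9*(-5) = -45)
V(x) = 1 (V(x) = (2*x)/((2*x)) = (2*x)*(1/(2*x)) = 1)
k = -4/3 (k = -(4 - 2)²/3 = -⅓*2² = -⅓*4 = -4/3 ≈ -1.3333)
(V(y)*f(-4, 3))*k = (1*(2*3))*(-4/3) = (1*6)*(-4/3) = 6*(-4/3) = -8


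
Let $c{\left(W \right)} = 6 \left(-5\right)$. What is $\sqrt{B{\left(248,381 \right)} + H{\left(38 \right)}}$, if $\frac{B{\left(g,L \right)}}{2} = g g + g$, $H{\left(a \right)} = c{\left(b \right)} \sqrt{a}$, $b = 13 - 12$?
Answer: $\sqrt{123504 - 30 \sqrt{38}} \approx 351.17$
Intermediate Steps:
$b = 1$ ($b = 13 - 12 = 1$)
$c{\left(W \right)} = -30$
$H{\left(a \right)} = - 30 \sqrt{a}$
$B{\left(g,L \right)} = 2 g + 2 g^{2}$ ($B{\left(g,L \right)} = 2 \left(g g + g\right) = 2 \left(g^{2} + g\right) = 2 \left(g + g^{2}\right) = 2 g + 2 g^{2}$)
$\sqrt{B{\left(248,381 \right)} + H{\left(38 \right)}} = \sqrt{2 \cdot 248 \left(1 + 248\right) - 30 \sqrt{38}} = \sqrt{2 \cdot 248 \cdot 249 - 30 \sqrt{38}} = \sqrt{123504 - 30 \sqrt{38}}$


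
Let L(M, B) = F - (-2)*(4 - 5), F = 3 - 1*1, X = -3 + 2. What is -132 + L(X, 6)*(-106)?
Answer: -132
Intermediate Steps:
X = -1
F = 2 (F = 3 - 1 = 2)
L(M, B) = 0 (L(M, B) = 2 - (-2)*(4 - 5) = 2 - (-2)*(-1) = 2 - 1*2 = 2 - 2 = 0)
-132 + L(X, 6)*(-106) = -132 + 0*(-106) = -132 + 0 = -132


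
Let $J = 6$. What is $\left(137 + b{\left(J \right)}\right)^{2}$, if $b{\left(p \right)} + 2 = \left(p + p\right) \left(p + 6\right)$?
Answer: $77841$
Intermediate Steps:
$b{\left(p \right)} = -2 + 2 p \left(6 + p\right)$ ($b{\left(p \right)} = -2 + \left(p + p\right) \left(p + 6\right) = -2 + 2 p \left(6 + p\right)$)
$\left(137 + b{\left(J \right)}\right)^{2} = \left(137 + \left(-2 + 2 \cdot 6^{2} + 12 \cdot 6\right)\right)^{2} = \left(137 + \left(-2 + 2 \cdot 36 + 72\right)\right)^{2} = \left(137 + \left(-2 + 72 + 72\right)\right)^{2} = \left(137 + 142\right)^{2} = 279^{2} = 77841$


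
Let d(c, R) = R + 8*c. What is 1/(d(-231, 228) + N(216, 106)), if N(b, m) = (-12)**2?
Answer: -1/1476 ≈ -0.00067751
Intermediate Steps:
N(b, m) = 144
1/(d(-231, 228) + N(216, 106)) = 1/((228 + 8*(-231)) + 144) = 1/((228 - 1848) + 144) = 1/(-1620 + 144) = 1/(-1476) = -1/1476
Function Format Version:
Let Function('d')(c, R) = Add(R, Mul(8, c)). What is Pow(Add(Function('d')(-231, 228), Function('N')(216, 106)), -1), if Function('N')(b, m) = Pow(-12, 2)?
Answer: Rational(-1, 1476) ≈ -0.00067751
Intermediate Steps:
Function('N')(b, m) = 144
Pow(Add(Function('d')(-231, 228), Function('N')(216, 106)), -1) = Pow(Add(Add(228, Mul(8, -231)), 144), -1) = Pow(Add(Add(228, -1848), 144), -1) = Pow(Add(-1620, 144), -1) = Pow(-1476, -1) = Rational(-1, 1476)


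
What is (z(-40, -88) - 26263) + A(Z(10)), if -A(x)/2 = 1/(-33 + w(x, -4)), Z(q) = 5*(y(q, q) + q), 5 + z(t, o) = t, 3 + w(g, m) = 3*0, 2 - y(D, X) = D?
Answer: -473543/18 ≈ -26308.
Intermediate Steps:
y(D, X) = 2 - D
w(g, m) = -3 (w(g, m) = -3 + 3*0 = -3 + 0 = -3)
z(t, o) = -5 + t
Z(q) = 10 (Z(q) = 5*((2 - q) + q) = 5*2 = 10)
A(x) = 1/18 (A(x) = -2/(-33 - 3) = -2/(-36) = -2*(-1/36) = 1/18)
(z(-40, -88) - 26263) + A(Z(10)) = ((-5 - 40) - 26263) + 1/18 = (-45 - 26263) + 1/18 = -26308 + 1/18 = -473543/18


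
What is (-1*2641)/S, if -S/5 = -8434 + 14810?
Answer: 2641/31880 ≈ 0.082842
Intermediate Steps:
S = -31880 (S = -5*(-8434 + 14810) = -5*6376 = -31880)
(-1*2641)/S = -1*2641/(-31880) = -2641*(-1/31880) = 2641/31880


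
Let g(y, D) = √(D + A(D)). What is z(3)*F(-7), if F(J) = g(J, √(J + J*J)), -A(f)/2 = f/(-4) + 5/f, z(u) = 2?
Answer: 42^(¾)*√53/21 ≈ 5.7195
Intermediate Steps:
A(f) = f/2 - 10/f (A(f) = -2*(f/(-4) + 5/f) = -2*(f*(-¼) + 5/f) = -2*(-f/4 + 5/f) = -2*(5/f - f/4) = f/2 - 10/f)
g(y, D) = √(-10/D + 3*D/2) (g(y, D) = √(D + (D/2 - 10/D)) = √(-10/D + 3*D/2))
F(J) = √(-40/√(J + J²) + 6*√(J + J²))/2 (F(J) = √(-40/√(J + J*J) + 6*√(J + J*J))/2 = √(-40/√(J + J²) + 6*√(J + J²))/2)
z(3)*F(-7) = 2*(√2*√((-20 + 3*(-7)*(1 - 7))/√(-7*(1 - 7)))/2) = 2*(√2*√((-20 + 3*(-7)*(-6))/√(-7*(-6)))/2) = 2*(√2*√((-20 + 126)/√42)/2) = 2*(√2*√((√42/42)*106)/2) = 2*(√2*√(53*√42/21)/2) = 2*(√2*(2^(¼)*21^(¾)*(21*√53)/441)/2) = 2*(42^(¾)*√53/42) = 42^(¾)*√53/21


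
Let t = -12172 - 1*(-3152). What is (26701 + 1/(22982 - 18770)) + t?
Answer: 74472373/4212 ≈ 17681.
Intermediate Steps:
t = -9020 (t = -12172 + 3152 = -9020)
(26701 + 1/(22982 - 18770)) + t = (26701 + 1/(22982 - 18770)) - 9020 = (26701 + 1/4212) - 9020 = 112464613/4212 - 9020 = 74472373/4212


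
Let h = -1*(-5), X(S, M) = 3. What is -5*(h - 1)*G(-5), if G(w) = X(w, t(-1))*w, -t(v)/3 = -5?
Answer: 300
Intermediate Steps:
t(v) = 15 (t(v) = -3*(-5) = 15)
G(w) = 3*w
h = 5
-5*(h - 1)*G(-5) = -5*(5 - 1)*3*(-5) = -20*(-15) = -5*(-60) = 300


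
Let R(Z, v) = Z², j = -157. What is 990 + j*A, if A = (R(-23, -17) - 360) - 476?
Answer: 49189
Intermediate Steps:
A = -307 (A = ((-23)² - 360) - 476 = (529 - 360) - 476 = 169 - 476 = -307)
990 + j*A = 990 - 157*(-307) = 990 + 48199 = 49189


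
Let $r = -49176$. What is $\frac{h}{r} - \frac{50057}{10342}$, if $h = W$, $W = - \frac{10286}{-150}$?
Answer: $- \frac{92336708153}{19071682200} \approx -4.8416$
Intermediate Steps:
$W = \frac{5143}{75}$ ($W = \left(-10286\right) \left(- \frac{1}{150}\right) = \frac{5143}{75} \approx 68.573$)
$h = \frac{5143}{75} \approx 68.573$
$\frac{h}{r} - \frac{50057}{10342} = \frac{5143}{75 \left(-49176\right)} - \frac{50057}{10342} = \frac{5143}{75} \left(- \frac{1}{49176}\right) - \frac{50057}{10342} = - \frac{5143}{3688200} - \frac{50057}{10342} = - \frac{92336708153}{19071682200}$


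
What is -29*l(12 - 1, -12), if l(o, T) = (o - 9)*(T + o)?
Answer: 58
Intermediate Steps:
l(o, T) = (-9 + o)*(T + o)
-29*l(12 - 1, -12) = -29*((12 - 1)**2 - 9*(-12) - 9*(12 - 1) - 12*(12 - 1)) = -29*(11**2 + 108 - 9*11 - 12*11) = -29*(121 + 108 - 99 - 132) = -29*(-2) = 58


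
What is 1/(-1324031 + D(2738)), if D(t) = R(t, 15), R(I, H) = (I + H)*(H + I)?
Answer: 1/6254978 ≈ 1.5987e-7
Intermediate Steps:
R(I, H) = (H + I)² (R(I, H) = (H + I)*(H + I) = (H + I)²)
D(t) = (15 + t)²
1/(-1324031 + D(2738)) = 1/(-1324031 + (15 + 2738)²) = 1/(-1324031 + 2753²) = 1/(-1324031 + 7579009) = 1/6254978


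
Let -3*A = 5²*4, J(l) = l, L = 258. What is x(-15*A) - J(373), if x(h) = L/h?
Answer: -93121/250 ≈ -372.48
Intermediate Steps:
A = -100/3 (A = -5²*4/3 = -25*4/3 = -⅓*100 = -100/3 ≈ -33.333)
x(h) = 258/h
x(-15*A) - J(373) = 258/((-15*(-100/3))) - 1*373 = 258/500 - 373 = 258*(1/500) - 373 = 129/250 - 373 = -93121/250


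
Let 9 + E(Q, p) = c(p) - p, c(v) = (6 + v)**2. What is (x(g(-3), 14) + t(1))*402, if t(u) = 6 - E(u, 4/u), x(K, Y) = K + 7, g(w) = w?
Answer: -30954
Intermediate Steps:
x(K, Y) = 7 + K
E(Q, p) = -9 + (6 + p)**2 - p (E(Q, p) = -9 + ((6 + p)**2 - p) = -9 + (6 + p)**2 - p)
t(u) = 15 - (6 + 4/u)**2 + 4/u (t(u) = 6 - (-9 + (6 + 4/u)**2 - 4/u) = 6 + (9 - (6 + 4/u)**2 + 4/u) = 15 - (6 + 4/u)**2 + 4/u)
(x(g(-3), 14) + t(1))*402 = ((7 - 3) + (-21 - 44/1 - 16/1**2))*402 = (4 + (-21 - 44*1 - 16*1))*402 = (4 + (-21 - 44 - 16))*402 = (4 - 81)*402 = -77*402 = -30954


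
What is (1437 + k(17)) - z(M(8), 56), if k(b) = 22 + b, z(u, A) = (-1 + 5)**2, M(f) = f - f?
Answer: 1460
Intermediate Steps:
M(f) = 0
z(u, A) = 16 (z(u, A) = 4**2 = 16)
(1437 + k(17)) - z(M(8), 56) = (1437 + (22 + 17)) - 1*16 = (1437 + 39) - 16 = 1476 - 16 = 1460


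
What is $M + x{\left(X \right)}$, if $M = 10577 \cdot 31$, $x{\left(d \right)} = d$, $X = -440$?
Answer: $327447$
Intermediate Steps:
$M = 327887$
$M + x{\left(X \right)} = 327887 - 440 = 327447$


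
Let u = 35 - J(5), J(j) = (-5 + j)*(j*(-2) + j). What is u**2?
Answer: 1225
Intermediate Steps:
J(j) = -j*(-5 + j) (J(j) = (-5 + j)*(-2*j + j) = (-5 + j)*(-j) = -j*(-5 + j))
u = 35 (u = 35 - 5*(5 - 1*5) = 35 - 5*(5 - 5) = 35 - 5*0 = 35 - 1*0 = 35 + 0 = 35)
u**2 = 35**2 = 1225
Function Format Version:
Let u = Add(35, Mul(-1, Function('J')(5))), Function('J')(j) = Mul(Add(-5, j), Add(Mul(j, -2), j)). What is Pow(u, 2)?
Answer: 1225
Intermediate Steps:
Function('J')(j) = Mul(-1, j, Add(-5, j)) (Function('J')(j) = Mul(Add(-5, j), Add(Mul(-2, j), j)) = Mul(Add(-5, j), Mul(-1, j)) = Mul(-1, j, Add(-5, j)))
u = 35 (u = Add(35, Mul(-1, Mul(5, Add(5, Mul(-1, 5))))) = Add(35, Mul(-1, Mul(5, Add(5, -5)))) = Add(35, Mul(-1, Mul(5, 0))) = Add(35, Mul(-1, 0)) = Add(35, 0) = 35)
Pow(u, 2) = Pow(35, 2) = 1225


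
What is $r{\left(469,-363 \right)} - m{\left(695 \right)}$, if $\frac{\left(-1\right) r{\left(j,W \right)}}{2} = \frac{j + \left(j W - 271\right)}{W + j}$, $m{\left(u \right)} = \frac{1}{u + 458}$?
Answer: $\frac{196066444}{61109} \approx 3208.5$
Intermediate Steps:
$m{\left(u \right)} = \frac{1}{458 + u}$
$r{\left(j,W \right)} = - \frac{2 \left(-271 + j + W j\right)}{W + j}$ ($r{\left(j,W \right)} = - 2 \frac{j + \left(j W - 271\right)}{W + j} = - 2 \frac{j + \left(W j - 271\right)}{W + j} = - 2 \frac{j + \left(-271 + W j\right)}{W + j} = - 2 \frac{-271 + j + W j}{W + j} = - \frac{2 \left(-271 + j + W j\right)}{W + j}$)
$r{\left(469,-363 \right)} - m{\left(695 \right)} = \frac{2 \left(271 - 469 - \left(-363\right) 469\right)}{-363 + 469} - \frac{1}{458 + 695} = \frac{2 \left(271 - 469 + 170247\right)}{106} - \frac{1}{1153} = 2 \cdot \frac{1}{106} \cdot 170049 - \frac{1}{1153} = \frac{170049}{53} - \frac{1}{1153} = \frac{196066444}{61109}$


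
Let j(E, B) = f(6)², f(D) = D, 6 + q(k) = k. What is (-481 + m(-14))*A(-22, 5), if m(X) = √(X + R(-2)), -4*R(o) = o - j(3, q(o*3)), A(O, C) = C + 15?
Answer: -9620 + 30*I*√2 ≈ -9620.0 + 42.426*I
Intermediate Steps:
q(k) = -6 + k
A(O, C) = 15 + C
j(E, B) = 36 (j(E, B) = 6² = 36)
R(o) = 9 - o/4 (R(o) = -(o - 1*36)/4 = -(o - 36)/4 = -(-36 + o)/4 = 9 - o/4)
m(X) = √(19/2 + X) (m(X) = √(X + (9 - ¼*(-2))) = √(X + (9 + ½)) = √(X + 19/2) = √(19/2 + X))
(-481 + m(-14))*A(-22, 5) = (-481 + √(38 + 4*(-14))/2)*(15 + 5) = (-481 + √(38 - 56)/2)*20 = (-481 + √(-18)/2)*20 = (-481 + (3*I*√2)/2)*20 = (-481 + 3*I*√2/2)*20 = -9620 + 30*I*√2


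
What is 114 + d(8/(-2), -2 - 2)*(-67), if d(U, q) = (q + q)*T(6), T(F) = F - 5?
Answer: 650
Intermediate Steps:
T(F) = -5 + F
d(U, q) = 2*q (d(U, q) = (q + q)*(-5 + 6) = (2*q)*1 = 2*q)
114 + d(8/(-2), -2 - 2)*(-67) = 114 + (2*(-2 - 2))*(-67) = 114 + (2*(-4))*(-67) = 114 - 8*(-67) = 114 + 536 = 650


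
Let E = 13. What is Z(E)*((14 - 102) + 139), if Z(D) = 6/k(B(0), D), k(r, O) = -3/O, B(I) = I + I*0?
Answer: -1326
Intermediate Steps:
B(I) = I (B(I) = I + 0 = I)
Z(D) = -2*D (Z(D) = 6/((-3/D)) = 6*(-D/3) = -2*D)
Z(E)*((14 - 102) + 139) = (-2*13)*((14 - 102) + 139) = -26*(-88 + 139) = -26*51 = -1326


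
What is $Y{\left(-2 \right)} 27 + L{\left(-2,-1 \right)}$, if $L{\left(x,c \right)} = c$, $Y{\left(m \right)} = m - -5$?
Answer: $80$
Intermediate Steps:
$Y{\left(m \right)} = 5 + m$ ($Y{\left(m \right)} = m + 5 = 5 + m$)
$Y{\left(-2 \right)} 27 + L{\left(-2,-1 \right)} = \left(5 - 2\right) 27 - 1 = 3 \cdot 27 - 1 = 81 - 1 = 80$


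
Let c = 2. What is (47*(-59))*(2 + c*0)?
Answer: -5546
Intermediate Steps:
(47*(-59))*(2 + c*0) = (47*(-59))*(2 + 2*0) = -2773*(2 + 0) = -2773*2 = -5546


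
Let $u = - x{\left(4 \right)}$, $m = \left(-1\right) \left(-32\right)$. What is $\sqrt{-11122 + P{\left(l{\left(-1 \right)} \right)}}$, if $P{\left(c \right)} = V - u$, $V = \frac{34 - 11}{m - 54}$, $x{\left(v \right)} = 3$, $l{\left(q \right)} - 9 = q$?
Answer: $\frac{i \sqrt{5382102}}{22} \approx 105.45 i$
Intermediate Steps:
$l{\left(q \right)} = 9 + q$
$m = 32$
$u = -3$ ($u = \left(-1\right) 3 = -3$)
$V = - \frac{23}{22}$ ($V = \frac{34 - 11}{32 - 54} = \frac{23}{-22} = 23 \left(- \frac{1}{22}\right) = - \frac{23}{22} \approx -1.0455$)
$P{\left(c \right)} = \frac{43}{22}$ ($P{\left(c \right)} = - \frac{23}{22} - -3 = - \frac{23}{22} + 3 = \frac{43}{22}$)
$\sqrt{-11122 + P{\left(l{\left(-1 \right)} \right)}} = \sqrt{-11122 + \frac{43}{22}} = \sqrt{- \frac{244641}{22}} = \frac{i \sqrt{5382102}}{22}$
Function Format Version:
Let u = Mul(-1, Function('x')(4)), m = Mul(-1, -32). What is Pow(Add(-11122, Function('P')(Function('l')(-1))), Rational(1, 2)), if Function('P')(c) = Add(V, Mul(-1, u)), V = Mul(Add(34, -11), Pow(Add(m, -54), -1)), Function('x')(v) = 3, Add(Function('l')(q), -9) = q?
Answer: Mul(Rational(1, 22), I, Pow(5382102, Rational(1, 2))) ≈ Mul(105.45, I)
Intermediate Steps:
Function('l')(q) = Add(9, q)
m = 32
u = -3 (u = Mul(-1, 3) = -3)
V = Rational(-23, 22) (V = Mul(Add(34, -11), Pow(Add(32, -54), -1)) = Mul(23, Pow(-22, -1)) = Mul(23, Rational(-1, 22)) = Rational(-23, 22) ≈ -1.0455)
Function('P')(c) = Rational(43, 22) (Function('P')(c) = Add(Rational(-23, 22), Mul(-1, -3)) = Add(Rational(-23, 22), 3) = Rational(43, 22))
Pow(Add(-11122, Function('P')(Function('l')(-1))), Rational(1, 2)) = Pow(Add(-11122, Rational(43, 22)), Rational(1, 2)) = Pow(Rational(-244641, 22), Rational(1, 2)) = Mul(Rational(1, 22), I, Pow(5382102, Rational(1, 2)))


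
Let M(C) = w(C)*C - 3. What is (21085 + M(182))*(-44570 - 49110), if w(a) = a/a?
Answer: -1992011520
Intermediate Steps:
w(a) = 1
M(C) = -3 + C (M(C) = 1*C - 3 = C - 3 = -3 + C)
(21085 + M(182))*(-44570 - 49110) = (21085 + (-3 + 182))*(-44570 - 49110) = (21085 + 179)*(-93680) = 21264*(-93680) = -1992011520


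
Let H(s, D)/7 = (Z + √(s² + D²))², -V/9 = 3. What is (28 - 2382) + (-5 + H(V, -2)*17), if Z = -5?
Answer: 87843 - 1190*√733 ≈ 55625.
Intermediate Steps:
V = -27 (V = -9*3 = -27)
H(s, D) = 7*(-5 + √(D² + s²))² (H(s, D) = 7*(-5 + √(s² + D²))² = 7*(-5 + √(D² + s²))²)
(28 - 2382) + (-5 + H(V, -2)*17) = (28 - 2382) + (-5 + (7*(-5 + √((-2)² + (-27)²))²)*17) = -2354 + (-5 + (7*(-5 + √(4 + 729))²)*17) = -2354 + (-5 + (7*(-5 + √733)²)*17) = -2354 + (-5 + 119*(-5 + √733)²) = -2359 + 119*(-5 + √733)²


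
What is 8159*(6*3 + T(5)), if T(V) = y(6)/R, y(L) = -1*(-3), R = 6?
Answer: 301883/2 ≈ 1.5094e+5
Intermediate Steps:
y(L) = 3
T(V) = ½ (T(V) = 3/6 = 3*(⅙) = ½)
8159*(6*3 + T(5)) = 8159*(6*3 + ½) = 8159*(18 + ½) = 8159*(37/2) = 301883/2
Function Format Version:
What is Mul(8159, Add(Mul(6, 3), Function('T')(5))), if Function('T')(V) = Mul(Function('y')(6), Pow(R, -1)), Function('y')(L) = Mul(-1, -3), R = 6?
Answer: Rational(301883, 2) ≈ 1.5094e+5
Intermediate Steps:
Function('y')(L) = 3
Function('T')(V) = Rational(1, 2) (Function('T')(V) = Mul(3, Pow(6, -1)) = Mul(3, Rational(1, 6)) = Rational(1, 2))
Mul(8159, Add(Mul(6, 3), Function('T')(5))) = Mul(8159, Add(Mul(6, 3), Rational(1, 2))) = Mul(8159, Add(18, Rational(1, 2))) = Mul(8159, Rational(37, 2)) = Rational(301883, 2)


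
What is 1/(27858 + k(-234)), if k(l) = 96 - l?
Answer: 1/28188 ≈ 3.5476e-5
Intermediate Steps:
1/(27858 + k(-234)) = 1/(27858 + (96 - 1*(-234))) = 1/(27858 + (96 + 234)) = 1/(27858 + 330) = 1/28188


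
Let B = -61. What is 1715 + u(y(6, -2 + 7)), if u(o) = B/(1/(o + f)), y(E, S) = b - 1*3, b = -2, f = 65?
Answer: -1945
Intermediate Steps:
y(E, S) = -5 (y(E, S) = -2 - 1*3 = -2 - 3 = -5)
u(o) = -3965 - 61*o (u(o) = -(3965 + 61*o) = -61*(65 + o) = -3965 - 61*o)
1715 + u(y(6, -2 + 7)) = 1715 + (-3965 - 61*(-5)) = 1715 + (-3965 + 305) = 1715 - 3660 = -1945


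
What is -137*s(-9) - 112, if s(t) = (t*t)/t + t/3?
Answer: 1532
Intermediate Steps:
s(t) = 4*t/3 (s(t) = t²/t + t*(⅓) = t + t/3 = 4*t/3)
-137*s(-9) - 112 = -548*(-9)/3 - 112 = -137*(-12) - 112 = 1644 - 112 = 1532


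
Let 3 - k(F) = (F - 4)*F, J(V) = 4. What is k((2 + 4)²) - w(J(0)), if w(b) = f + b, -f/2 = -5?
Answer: -1163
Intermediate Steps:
f = 10 (f = -2*(-5) = 10)
k(F) = 3 - F*(-4 + F) (k(F) = 3 - (F - 4)*F = 3 - (-4 + F)*F = 3 - F*(-4 + F))
w(b) = 10 + b
k((2 + 4)²) - w(J(0)) = (3 - ((2 + 4)²)² + 4*(2 + 4)²) - (10 + 4) = (3 - (6²)² + 4*6²) - 1*14 = (3 - 1*36² + 4*36) - 14 = (3 - 1*1296 + 144) - 14 = (3 - 1296 + 144) - 14 = -1149 - 14 = -1163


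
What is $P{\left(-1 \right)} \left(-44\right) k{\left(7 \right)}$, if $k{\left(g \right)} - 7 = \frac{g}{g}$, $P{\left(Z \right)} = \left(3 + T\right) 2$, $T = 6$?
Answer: $-6336$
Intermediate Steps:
$P{\left(Z \right)} = 18$ ($P{\left(Z \right)} = \left(3 + 6\right) 2 = 9 \cdot 2 = 18$)
$k{\left(g \right)} = 8$ ($k{\left(g \right)} = 7 + \frac{g}{g} = 7 + 1 = 8$)
$P{\left(-1 \right)} \left(-44\right) k{\left(7 \right)} = 18 \left(-44\right) 8 = \left(-792\right) 8 = -6336$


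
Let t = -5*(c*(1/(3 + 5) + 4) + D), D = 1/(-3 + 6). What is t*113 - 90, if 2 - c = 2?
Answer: -835/3 ≈ -278.33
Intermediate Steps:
c = 0 (c = 2 - 1*2 = 2 - 2 = 0)
D = ⅓ (D = 1/3 = ⅓ ≈ 0.33333)
t = -5/3 (t = -5*(0*(1/(3 + 5) + 4) + ⅓) = -5*(0*(1/8 + 4) + ⅓) = -5*(0*(⅛ + 4) + ⅓) = -5*(0*(33/8) + ⅓) = -5*(0 + ⅓) = -5*⅓ = -5/3 ≈ -1.6667)
t*113 - 90 = -5/3*113 - 90 = -565/3 - 90 = -835/3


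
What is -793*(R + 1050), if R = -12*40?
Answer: -452010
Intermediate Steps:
R = -480
-793*(R + 1050) = -793*(-480 + 1050) = -793*570 = -452010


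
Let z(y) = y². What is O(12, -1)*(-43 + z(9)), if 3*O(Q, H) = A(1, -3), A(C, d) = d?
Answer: -38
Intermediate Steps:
O(Q, H) = -1 (O(Q, H) = (⅓)*(-3) = -1)
O(12, -1)*(-43 + z(9)) = -(-43 + 9²) = -(-43 + 81) = -1*38 = -38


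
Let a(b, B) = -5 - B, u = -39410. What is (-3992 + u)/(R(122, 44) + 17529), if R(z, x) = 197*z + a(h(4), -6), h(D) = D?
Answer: -21701/20782 ≈ -1.0442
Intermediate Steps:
R(z, x) = 1 + 197*z (R(z, x) = 197*z + (-5 - 1*(-6)) = 197*z + (-5 + 6) = 197*z + 1 = 1 + 197*z)
(-3992 + u)/(R(122, 44) + 17529) = (-3992 - 39410)/((1 + 197*122) + 17529) = -43402/((1 + 24034) + 17529) = -43402/(24035 + 17529) = -43402/41564 = -43402*1/41564 = -21701/20782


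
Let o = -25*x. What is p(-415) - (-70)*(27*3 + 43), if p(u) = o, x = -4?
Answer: 8780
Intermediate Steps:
o = 100 (o = -25*(-4) = 100)
p(u) = 100
p(-415) - (-70)*(27*3 + 43) = 100 - (-70)*(27*3 + 43) = 100 - (-70)*(81 + 43) = 100 - (-70)*124 = 100 - 1*(-8680) = 100 + 8680 = 8780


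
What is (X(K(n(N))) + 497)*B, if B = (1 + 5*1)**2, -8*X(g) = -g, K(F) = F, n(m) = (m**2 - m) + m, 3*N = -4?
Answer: 17900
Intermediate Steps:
N = -4/3 (N = (1/3)*(-4) = -4/3 ≈ -1.3333)
n(m) = m**2
X(g) = g/8 (X(g) = -(-1)*g/8 = g/8)
B = 36 (B = (1 + 5)**2 = 6**2 = 36)
(X(K(n(N))) + 497)*B = ((-4/3)**2/8 + 497)*36 = ((1/8)*(16/9) + 497)*36 = (2/9 + 497)*36 = (4475/9)*36 = 17900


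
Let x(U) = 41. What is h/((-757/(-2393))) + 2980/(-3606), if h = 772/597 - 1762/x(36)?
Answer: -492178815812/3711994163 ≈ -132.59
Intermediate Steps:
h = -1020262/24477 (h = 772/597 - 1762/41 = -1020262/24477 ≈ -41.682)
h/((-757/(-2393))) + 2980/(-3606) = -1020262/(24477*((-757/(-2393)))) + 2980/(-3606) = -1020262/(24477*((-757*(-1/2393)))) + 2980*(-1/3606) = -1020262/(24477*757/2393) - 1490/1803 = -1020262/24477*2393/757 - 1490/1803 = -2441486966/18529089 - 1490/1803 = -492178815812/3711994163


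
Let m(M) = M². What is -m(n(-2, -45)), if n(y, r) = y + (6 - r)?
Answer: -2401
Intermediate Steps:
n(y, r) = 6 + y - r
-m(n(-2, -45)) = -(6 - 2 - 1*(-45))² = -(6 - 2 + 45)² = -1*49² = -1*2401 = -2401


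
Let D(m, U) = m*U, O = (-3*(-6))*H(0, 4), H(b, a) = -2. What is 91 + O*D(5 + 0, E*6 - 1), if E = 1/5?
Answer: 55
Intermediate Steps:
E = ⅕ ≈ 0.20000
O = -36 (O = -3*(-6)*(-2) = 18*(-2) = -36)
D(m, U) = U*m
91 + O*D(5 + 0, E*6 - 1) = 91 - 36*((⅕)*6 - 1)*(5 + 0) = 91 - 36*(6/5 - 1)*5 = 91 - 36*5/5 = 91 - 36*1 = 91 - 36 = 55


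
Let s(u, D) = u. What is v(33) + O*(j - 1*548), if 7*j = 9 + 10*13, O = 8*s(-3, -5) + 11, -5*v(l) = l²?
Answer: 232682/35 ≈ 6648.1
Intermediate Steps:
v(l) = -l²/5
O = -13 (O = 8*(-3) + 11 = -24 + 11 = -13)
j = 139/7 (j = (9 + 10*13)/7 = (9 + 130)/7 = (⅐)*139 = 139/7 ≈ 19.857)
v(33) + O*(j - 1*548) = -⅕*33² - 13*(139/7 - 1*548) = -⅕*1089 - 13*(139/7 - 548) = -1089/5 - 13*(-3697/7) = -1089/5 + 48061/7 = 232682/35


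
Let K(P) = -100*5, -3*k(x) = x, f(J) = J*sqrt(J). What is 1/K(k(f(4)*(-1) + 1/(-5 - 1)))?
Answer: -1/500 ≈ -0.0020000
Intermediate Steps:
f(J) = J**(3/2)
k(x) = -x/3
K(P) = -500
1/K(k(f(4)*(-1) + 1/(-5 - 1))) = 1/(-500) = -1/500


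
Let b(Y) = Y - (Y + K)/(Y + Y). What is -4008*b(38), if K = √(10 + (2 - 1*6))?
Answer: -150300 + 1002*√6/19 ≈ -1.5017e+5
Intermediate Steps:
K = √6 (K = √(10 + (2 - 6)) = √(10 - 4) = √6 ≈ 2.4495)
b(Y) = Y - (Y + √6)/(2*Y) (b(Y) = Y - (Y + √6)/(Y + Y) = Y - (Y + √6)/(2*Y))
-4008*b(38) = -4008*(-½ + 38 - ½*√6/38) = -4008*(-½ + 38 - ½*√6*1/38) = -4008*(-½ + 38 - √6/76) = -4008*(75/2 - √6/76) = -150300 + 1002*√6/19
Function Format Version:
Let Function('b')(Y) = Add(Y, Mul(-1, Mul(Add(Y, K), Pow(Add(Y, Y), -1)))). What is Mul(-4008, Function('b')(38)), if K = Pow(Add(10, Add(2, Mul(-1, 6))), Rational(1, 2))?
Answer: Add(-150300, Mul(Rational(1002, 19), Pow(6, Rational(1, 2)))) ≈ -1.5017e+5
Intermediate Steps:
K = Pow(6, Rational(1, 2)) (K = Pow(Add(10, Add(2, -6)), Rational(1, 2)) = Pow(Add(10, -4), Rational(1, 2)) = Pow(6, Rational(1, 2)) ≈ 2.4495)
Function('b')(Y) = Add(Y, Mul(Rational(-1, 2), Pow(Y, -1), Add(Y, Pow(6, Rational(1, 2))))) (Function('b')(Y) = Add(Y, Mul(-1, Mul(Add(Y, Pow(6, Rational(1, 2))), Pow(Add(Y, Y), -1)))) = Add(Y, Mul(-1, Mul(Add(Y, Pow(6, Rational(1, 2))), Pow(Mul(2, Y), -1)))) = Add(Y, Mul(-1, Mul(Add(Y, Pow(6, Rational(1, 2))), Mul(Rational(1, 2), Pow(Y, -1))))) = Add(Y, Mul(-1, Mul(Rational(1, 2), Pow(Y, -1), Add(Y, Pow(6, Rational(1, 2)))))) = Add(Y, Mul(Rational(-1, 2), Pow(Y, -1), Add(Y, Pow(6, Rational(1, 2))))))
Mul(-4008, Function('b')(38)) = Mul(-4008, Add(Rational(-1, 2), 38, Mul(Rational(-1, 2), Pow(6, Rational(1, 2)), Pow(38, -1)))) = Mul(-4008, Add(Rational(-1, 2), 38, Mul(Rational(-1, 2), Pow(6, Rational(1, 2)), Rational(1, 38)))) = Mul(-4008, Add(Rational(-1, 2), 38, Mul(Rational(-1, 76), Pow(6, Rational(1, 2))))) = Mul(-4008, Add(Rational(75, 2), Mul(Rational(-1, 76), Pow(6, Rational(1, 2))))) = Add(-150300, Mul(Rational(1002, 19), Pow(6, Rational(1, 2))))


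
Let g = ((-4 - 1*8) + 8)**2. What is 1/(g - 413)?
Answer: -1/397 ≈ -0.0025189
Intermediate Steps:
g = 16 (g = ((-4 - 8) + 8)**2 = (-12 + 8)**2 = (-4)**2 = 16)
1/(g - 413) = 1/(16 - 413) = 1/(-397) = -1/397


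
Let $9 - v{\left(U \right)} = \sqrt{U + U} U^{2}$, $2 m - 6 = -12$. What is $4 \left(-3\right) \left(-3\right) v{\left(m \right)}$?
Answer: $324 - 324 i \sqrt{6} \approx 324.0 - 793.63 i$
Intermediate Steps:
$m = -3$ ($m = 3 + \frac{1}{2} \left(-12\right) = 3 - 6 = -3$)
$v{\left(U \right)} = 9 - \sqrt{2} U^{\frac{5}{2}}$ ($v{\left(U \right)} = 9 - \sqrt{U + U} U^{2} = 9 - \sqrt{2 U} U^{2} = 9 - \sqrt{2} \sqrt{U} U^{2} = 9 - \sqrt{2} U^{\frac{5}{2}}$)
$4 \left(-3\right) \left(-3\right) v{\left(m \right)} = 4 \left(-3\right) \left(-3\right) \left(9 - \sqrt{2} \left(-3\right)^{\frac{5}{2}}\right) = \left(-12\right) \left(-3\right) \left(9 - \sqrt{2} \cdot 9 i \sqrt{3}\right) = 36 \left(9 - 9 i \sqrt{6}\right) = 324 - 324 i \sqrt{6}$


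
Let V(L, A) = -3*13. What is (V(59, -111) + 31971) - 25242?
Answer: 6690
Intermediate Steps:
V(L, A) = -39
(V(59, -111) + 31971) - 25242 = (-39 + 31971) - 25242 = 31932 - 25242 = 6690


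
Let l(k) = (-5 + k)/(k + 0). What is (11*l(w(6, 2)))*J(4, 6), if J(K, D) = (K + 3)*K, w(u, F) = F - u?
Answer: 693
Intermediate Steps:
l(k) = (-5 + k)/k
J(K, D) = K*(3 + K) (J(K, D) = (3 + K)*K = K*(3 + K))
(11*l(w(6, 2)))*J(4, 6) = (11*((-5 + (2 - 1*6))/(2 - 1*6)))*(4*(3 + 4)) = (11*((-5 + (2 - 6))/(2 - 6)))*(4*7) = (11*((-5 - 4)/(-4)))*28 = (11*(-¼*(-9)))*28 = (11*(9/4))*28 = (99/4)*28 = 693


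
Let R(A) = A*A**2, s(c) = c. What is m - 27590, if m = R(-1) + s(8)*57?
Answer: -27135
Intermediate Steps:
R(A) = A**3
m = 455 (m = (-1)**3 + 8*57 = -1 + 456 = 455)
m - 27590 = 455 - 27590 = -27135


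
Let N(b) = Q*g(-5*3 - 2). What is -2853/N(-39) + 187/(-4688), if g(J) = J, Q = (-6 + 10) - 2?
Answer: 6684253/79696 ≈ 83.872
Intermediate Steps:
Q = 2 (Q = 4 - 2 = 2)
N(b) = -34 (N(b) = 2*(-5*3 - 2) = 2*(-15 - 2) = 2*(-17) = -34)
-2853/N(-39) + 187/(-4688) = -2853/(-34) + 187/(-4688) = -2853*(-1/34) + 187*(-1/4688) = 2853/34 - 187/4688 = 6684253/79696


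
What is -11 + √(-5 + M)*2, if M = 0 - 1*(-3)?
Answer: -11 + 2*I*√2 ≈ -11.0 + 2.8284*I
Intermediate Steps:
M = 3 (M = 0 + 3 = 3)
-11 + √(-5 + M)*2 = -11 + √(-5 + 3)*2 = -11 + √(-2)*2 = -11 + (I*√2)*2 = -11 + 2*I*√2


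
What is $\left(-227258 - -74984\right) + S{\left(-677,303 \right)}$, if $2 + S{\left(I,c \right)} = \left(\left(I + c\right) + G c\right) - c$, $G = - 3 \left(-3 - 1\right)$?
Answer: $-149317$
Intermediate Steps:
$G = 12$ ($G = \left(-3\right) \left(-4\right) = 12$)
$S{\left(I,c \right)} = -2 + I + 12 c$ ($S{\left(I,c \right)} = -2 + \left(\left(\left(I + c\right) + 12 c\right) - c\right) = -2 + \left(\left(I + 13 c\right) - c\right) = -2 + \left(I + 12 c\right) = -2 + I + 12 c$)
$\left(-227258 - -74984\right) + S{\left(-677,303 \right)} = \left(-227258 - -74984\right) - -2957 = \left(-227258 + 74984\right) - -2957 = -152274 + 2957 = -149317$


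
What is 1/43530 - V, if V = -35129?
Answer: 1529165371/43530 ≈ 35129.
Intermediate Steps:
1/43530 - V = 1/43530 - 1*(-35129) = 1/43530 + 35129 = 1529165371/43530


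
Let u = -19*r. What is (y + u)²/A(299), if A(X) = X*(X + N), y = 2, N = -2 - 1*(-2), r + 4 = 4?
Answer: 4/89401 ≈ 4.4742e-5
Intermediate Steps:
r = 0 (r = -4 + 4 = 0)
u = 0 (u = -19*0 = 0)
N = 0 (N = -2 + 2 = 0)
A(X) = X² (A(X) = X*(X + 0) = X*X = X²)
(y + u)²/A(299) = (2 + 0)²/(299²) = 2²/89401 = 4*(1/89401) = 4/89401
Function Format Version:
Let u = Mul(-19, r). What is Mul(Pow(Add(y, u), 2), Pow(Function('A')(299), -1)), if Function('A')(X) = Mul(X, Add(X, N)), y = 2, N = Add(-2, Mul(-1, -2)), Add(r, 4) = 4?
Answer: Rational(4, 89401) ≈ 4.4742e-5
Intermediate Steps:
r = 0 (r = Add(-4, 4) = 0)
u = 0 (u = Mul(-19, 0) = 0)
N = 0 (N = Add(-2, 2) = 0)
Function('A')(X) = Pow(X, 2) (Function('A')(X) = Mul(X, Add(X, 0)) = Mul(X, X) = Pow(X, 2))
Mul(Pow(Add(y, u), 2), Pow(Function('A')(299), -1)) = Mul(Pow(Add(2, 0), 2), Pow(Pow(299, 2), -1)) = Mul(Pow(2, 2), Pow(89401, -1)) = Mul(4, Rational(1, 89401)) = Rational(4, 89401)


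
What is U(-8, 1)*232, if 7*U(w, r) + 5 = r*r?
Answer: -928/7 ≈ -132.57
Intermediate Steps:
U(w, r) = -5/7 + r**2/7 (U(w, r) = -5/7 + (r*r)/7 = -5/7 + r**2/7)
U(-8, 1)*232 = (-5/7 + (1/7)*1**2)*232 = (-5/7 + (1/7)*1)*232 = (-5/7 + 1/7)*232 = -4/7*232 = -928/7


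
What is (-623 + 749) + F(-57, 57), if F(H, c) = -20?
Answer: 106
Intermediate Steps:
(-623 + 749) + F(-57, 57) = (-623 + 749) - 20 = 126 - 20 = 106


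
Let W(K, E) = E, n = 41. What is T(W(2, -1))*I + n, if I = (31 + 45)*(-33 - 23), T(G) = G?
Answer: 4297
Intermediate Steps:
I = -4256 (I = 76*(-56) = -4256)
T(W(2, -1))*I + n = -1*(-4256) + 41 = 4256 + 41 = 4297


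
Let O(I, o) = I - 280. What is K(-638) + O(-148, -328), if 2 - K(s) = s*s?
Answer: -407470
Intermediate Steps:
O(I, o) = -280 + I
K(s) = 2 - s**2 (K(s) = 2 - s*s = 2 - s**2)
K(-638) + O(-148, -328) = (2 - 1*(-638)**2) + (-280 - 148) = (2 - 1*407044) - 428 = (2 - 407044) - 428 = -407042 - 428 = -407470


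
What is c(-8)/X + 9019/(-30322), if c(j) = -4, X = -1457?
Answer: -13019395/44179154 ≈ -0.29470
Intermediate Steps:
c(-8)/X + 9019/(-30322) = -4/(-1457) + 9019/(-30322) = -4*(-1/1457) + 9019*(-1/30322) = 4/1457 - 9019/30322 = -13019395/44179154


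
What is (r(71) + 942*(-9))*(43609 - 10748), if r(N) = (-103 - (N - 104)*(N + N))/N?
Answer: -19629682655/71 ≈ -2.7647e+8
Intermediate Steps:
r(N) = (-103 - 2*N*(-104 + N))/N (r(N) = (-103 - (-104 + N)*2*N)/N = (-103 - 2*N*(-104 + N))/N)
(r(71) + 942*(-9))*(43609 - 10748) = ((208 - 103/71 - 2*71) + 942*(-9))*(43609 - 10748) = ((208 - 103*1/71 - 142) - 8478)*32861 = ((208 - 103/71 - 142) - 8478)*32861 = (4583/71 - 8478)*32861 = -597355/71*32861 = -19629682655/71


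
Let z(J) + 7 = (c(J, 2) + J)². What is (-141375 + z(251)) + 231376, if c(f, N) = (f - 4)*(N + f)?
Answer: 3936648558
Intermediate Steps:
c(f, N) = (-4 + f)*(N + f)
z(J) = -7 + (-8 + J² - J)² (z(J) = -7 + ((J² - 4*2 - 4*J + 2*J) + J)² = -7 + ((J² - 8 - 4*J + 2*J) + J)² = -7 + ((-8 + J² - 2*J) + J)² = -7 + (-8 + J² - J)²)
(-141375 + z(251)) + 231376 = (-141375 + (-7 + (8 + 251 - 1*251²)²)) + 231376 = (-141375 + (-7 + (8 + 251 - 1*63001)²)) + 231376 = (-141375 + (-7 + (8 + 251 - 63001)²)) + 231376 = (-141375 + (-7 + (-62742)²)) + 231376 = (-141375 + (-7 + 3936558564)) + 231376 = (-141375 + 3936558557) + 231376 = 3936417182 + 231376 = 3936648558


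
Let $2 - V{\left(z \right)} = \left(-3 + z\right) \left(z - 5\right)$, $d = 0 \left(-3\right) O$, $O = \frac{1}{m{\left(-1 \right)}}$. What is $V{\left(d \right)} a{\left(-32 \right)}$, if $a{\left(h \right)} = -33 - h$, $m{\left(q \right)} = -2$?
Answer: $13$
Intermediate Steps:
$O = - \frac{1}{2}$ ($O = \frac{1}{-2} = - \frac{1}{2} \approx -0.5$)
$d = 0$ ($d = 0 \left(-3\right) \left(- \frac{1}{2}\right) = 0 \left(- \frac{1}{2}\right) = 0$)
$V{\left(z \right)} = 2 - \left(-5 + z\right) \left(-3 + z\right)$ ($V{\left(z \right)} = 2 - \left(-3 + z\right) \left(z - 5\right) = 2 - \left(-3 + z\right) \left(-5 + z\right) = 2 - \left(-5 + z\right) \left(-3 + z\right)$)
$V{\left(d \right)} a{\left(-32 \right)} = \left(-13 - 0^{2} + 8 \cdot 0\right) \left(-33 - -32\right) = \left(-13 - 0 + 0\right) \left(-33 + 32\right) = \left(-13 + 0 + 0\right) \left(-1\right) = \left(-13\right) \left(-1\right) = 13$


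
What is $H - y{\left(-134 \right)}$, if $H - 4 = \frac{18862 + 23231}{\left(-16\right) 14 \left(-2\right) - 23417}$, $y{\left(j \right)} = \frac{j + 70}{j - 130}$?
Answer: $\frac{1459087}{757977} \approx 1.925$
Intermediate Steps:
$y{\left(j \right)} = \frac{70 + j}{-130 + j}$
$H = \frac{49783}{22969}$ ($H = 4 + \frac{18862 + 23231}{\left(-16\right) 14 \left(-2\right) - 23417} = 4 + \frac{42093}{\left(-224\right) \left(-2\right) - 23417} = 4 + \frac{42093}{448 - 23417} = 4 + \frac{42093}{-22969} = 4 + 42093 \left(- \frac{1}{22969}\right) = 4 - \frac{42093}{22969} = \frac{49783}{22969} \approx 2.1674$)
$H - y{\left(-134 \right)} = \frac{49783}{22969} - \frac{70 - 134}{-130 - 134} = \frac{49783}{22969} - \frac{1}{-264} \left(-64\right) = \frac{49783}{22969} - \left(- \frac{1}{264}\right) \left(-64\right) = \frac{49783}{22969} - \frac{8}{33} = \frac{1459087}{757977}$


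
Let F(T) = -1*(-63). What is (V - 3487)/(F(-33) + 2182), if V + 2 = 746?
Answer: -2743/2245 ≈ -1.2218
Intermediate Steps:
V = 744 (V = -2 + 746 = 744)
F(T) = 63
(V - 3487)/(F(-33) + 2182) = (744 - 3487)/(63 + 2182) = -2743/2245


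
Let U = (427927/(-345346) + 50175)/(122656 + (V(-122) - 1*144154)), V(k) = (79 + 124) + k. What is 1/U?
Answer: -7396275282/17327307623 ≈ -0.42686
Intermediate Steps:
V(k) = 203 + k
U = -17327307623/7396275282 (U = (427927/(-345346) + 50175)/(122656 + ((203 - 122) - 1*144154)) = (427927*(-1/345346) + 50175)/(122656 + (81 - 144154)) = (-427927/345346 + 50175)/(122656 - 144073) = (17327307623/345346)/(-21417) = (17327307623/345346)*(-1/21417) = -17327307623/7396275282 ≈ -2.3427)
1/U = 1/(-17327307623/7396275282) = -7396275282/17327307623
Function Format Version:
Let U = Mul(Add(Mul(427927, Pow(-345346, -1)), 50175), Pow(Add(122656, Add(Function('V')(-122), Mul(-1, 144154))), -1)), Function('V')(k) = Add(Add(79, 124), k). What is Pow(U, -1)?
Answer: Rational(-7396275282, 17327307623) ≈ -0.42686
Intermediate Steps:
Function('V')(k) = Add(203, k)
U = Rational(-17327307623, 7396275282) (U = Mul(Add(Mul(427927, Pow(-345346, -1)), 50175), Pow(Add(122656, Add(Add(203, -122), Mul(-1, 144154))), -1)) = Mul(Add(Mul(427927, Rational(-1, 345346)), 50175), Pow(Add(122656, Add(81, -144154)), -1)) = Mul(Add(Rational(-427927, 345346), 50175), Pow(Add(122656, -144073), -1)) = Mul(Rational(17327307623, 345346), Pow(-21417, -1)) = Mul(Rational(17327307623, 345346), Rational(-1, 21417)) = Rational(-17327307623, 7396275282) ≈ -2.3427)
Pow(U, -1) = Pow(Rational(-17327307623, 7396275282), -1) = Rational(-7396275282, 17327307623)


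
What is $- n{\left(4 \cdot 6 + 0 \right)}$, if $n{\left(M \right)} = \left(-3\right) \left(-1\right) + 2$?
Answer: $-5$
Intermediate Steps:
$n{\left(M \right)} = 5$ ($n{\left(M \right)} = 3 + 2 = 5$)
$- n{\left(4 \cdot 6 + 0 \right)} = \left(-1\right) 5 = -5$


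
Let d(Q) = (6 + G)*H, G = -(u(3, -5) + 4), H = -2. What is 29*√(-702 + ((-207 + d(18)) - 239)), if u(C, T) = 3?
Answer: 29*I*√1146 ≈ 981.73*I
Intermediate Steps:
G = -7 (G = -(3 + 4) = -1*7 = -7)
d(Q) = 2 (d(Q) = (6 - 7)*(-2) = -1*(-2) = 2)
29*√(-702 + ((-207 + d(18)) - 239)) = 29*√(-702 + ((-207 + 2) - 239)) = 29*√(-702 + (-205 - 239)) = 29*√(-702 - 444) = 29*√(-1146) = 29*(I*√1146) = 29*I*√1146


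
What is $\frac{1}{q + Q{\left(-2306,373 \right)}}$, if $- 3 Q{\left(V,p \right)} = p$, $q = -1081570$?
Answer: $- \frac{3}{3245083} \approx -9.2448 \cdot 10^{-7}$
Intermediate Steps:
$Q{\left(V,p \right)} = - \frac{p}{3}$
$\frac{1}{q + Q{\left(-2306,373 \right)}} = \frac{1}{-1081570 - \frac{373}{3}} = \frac{1}{- \frac{3245083}{3}} = - \frac{3}{3245083}$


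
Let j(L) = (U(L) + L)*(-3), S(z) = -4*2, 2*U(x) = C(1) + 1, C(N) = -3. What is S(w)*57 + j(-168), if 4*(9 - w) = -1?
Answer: 51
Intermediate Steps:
w = 37/4 (w = 9 - 1/4*(-1) = 9 + 1/4 = 37/4 ≈ 9.2500)
U(x) = -1 (U(x) = (-3 + 1)/2 = (1/2)*(-2) = -1)
S(z) = -8
j(L) = 3 - 3*L (j(L) = (-1 + L)*(-3) = 3 - 3*L)
S(w)*57 + j(-168) = -8*57 + (3 - 3*(-168)) = -456 + (3 + 504) = -456 + 507 = 51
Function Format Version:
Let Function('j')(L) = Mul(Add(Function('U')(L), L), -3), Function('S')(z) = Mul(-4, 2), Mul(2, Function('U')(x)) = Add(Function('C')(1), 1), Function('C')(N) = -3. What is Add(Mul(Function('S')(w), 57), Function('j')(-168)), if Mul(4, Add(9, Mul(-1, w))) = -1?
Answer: 51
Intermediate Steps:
w = Rational(37, 4) (w = Add(9, Mul(Rational(-1, 4), -1)) = Add(9, Rational(1, 4)) = Rational(37, 4) ≈ 9.2500)
Function('U')(x) = -1 (Function('U')(x) = Mul(Rational(1, 2), Add(-3, 1)) = Mul(Rational(1, 2), -2) = -1)
Function('S')(z) = -8
Function('j')(L) = Add(3, Mul(-3, L)) (Function('j')(L) = Mul(Add(-1, L), -3) = Add(3, Mul(-3, L)))
Add(Mul(Function('S')(w), 57), Function('j')(-168)) = Add(Mul(-8, 57), Add(3, Mul(-3, -168))) = Add(-456, Add(3, 504)) = Add(-456, 507) = 51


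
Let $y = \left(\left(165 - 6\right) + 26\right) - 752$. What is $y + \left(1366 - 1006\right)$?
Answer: $-207$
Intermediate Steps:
$y = -567$ ($y = \left(\left(165 - 6\right) + 26\right) - 752 = \left(159 + 26\right) - 752 = 185 - 752 = -567$)
$y + \left(1366 - 1006\right) = -567 + \left(1366 - 1006\right) = -567 + 360 = -207$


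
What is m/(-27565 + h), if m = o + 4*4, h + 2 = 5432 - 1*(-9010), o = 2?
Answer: -6/4375 ≈ -0.0013714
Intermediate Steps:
h = 14440 (h = -2 + (5432 - 1*(-9010)) = -2 + (5432 + 9010) = -2 + 14442 = 14440)
m = 18 (m = 2 + 4*4 = 2 + 16 = 18)
m/(-27565 + h) = 18/(-27565 + 14440) = 18/(-13125) = -1/13125*18 = -6/4375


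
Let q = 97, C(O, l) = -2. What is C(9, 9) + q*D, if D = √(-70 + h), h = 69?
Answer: -2 + 97*I ≈ -2.0 + 97.0*I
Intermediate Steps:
D = I (D = √(-70 + 69) = √(-1) = I ≈ 1.0*I)
C(9, 9) + q*D = -2 + 97*I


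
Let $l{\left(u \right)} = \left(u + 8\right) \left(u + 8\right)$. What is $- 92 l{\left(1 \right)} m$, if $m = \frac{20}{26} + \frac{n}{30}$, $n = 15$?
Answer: $- \frac{122958}{13} \approx -9458.3$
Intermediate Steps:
$l{\left(u \right)} = \left(8 + u\right)^{2}$ ($l{\left(u \right)} = \left(8 + u\right) \left(8 + u\right) = \left(8 + u\right)^{2}$)
$m = \frac{33}{26}$ ($m = \frac{20}{26} + \frac{15}{30} = 20 \cdot \frac{1}{26} + 15 \cdot \frac{1}{30} = \frac{10}{13} + \frac{1}{2} = \frac{33}{26} \approx 1.2692$)
$- 92 l{\left(1 \right)} m = - 92 \left(8 + 1\right)^{2} \cdot \frac{33}{26} = - 92 \cdot 9^{2} \cdot \frac{33}{26} = \left(-92\right) 81 \cdot \frac{33}{26} = \left(-7452\right) \frac{33}{26} = - \frac{122958}{13}$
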